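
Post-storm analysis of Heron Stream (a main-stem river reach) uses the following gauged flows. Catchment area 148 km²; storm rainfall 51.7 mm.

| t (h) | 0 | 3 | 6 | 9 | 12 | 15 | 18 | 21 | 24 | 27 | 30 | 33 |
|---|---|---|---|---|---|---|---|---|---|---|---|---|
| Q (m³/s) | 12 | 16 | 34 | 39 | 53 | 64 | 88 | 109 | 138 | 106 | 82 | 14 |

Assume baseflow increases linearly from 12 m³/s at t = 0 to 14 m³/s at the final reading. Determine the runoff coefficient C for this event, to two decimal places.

C ≈ 0.85

ΣQ_DR = 599.0 m³/s; V = ΣQ_DR·Δt = 6.469 × 10^6 m³.
Runoff depth d = V / A = 43.71 mm.
C = d / P = 43.71 / 51.7 = 0.85.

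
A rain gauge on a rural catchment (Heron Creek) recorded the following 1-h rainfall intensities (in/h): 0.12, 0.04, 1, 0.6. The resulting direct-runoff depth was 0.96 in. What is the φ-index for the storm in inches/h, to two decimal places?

φ ≈ 0.32 in/h

Only the 2 blocks with intensity above φ contribute runoff: 1, 0.6 in/h.
Σ(I−φ)·Δt = d  ⇒  (1+0.6 − 2φ)·1 = 0.96
φ = (1.600 − 0.96/1) / 2 = 0.32 in/h.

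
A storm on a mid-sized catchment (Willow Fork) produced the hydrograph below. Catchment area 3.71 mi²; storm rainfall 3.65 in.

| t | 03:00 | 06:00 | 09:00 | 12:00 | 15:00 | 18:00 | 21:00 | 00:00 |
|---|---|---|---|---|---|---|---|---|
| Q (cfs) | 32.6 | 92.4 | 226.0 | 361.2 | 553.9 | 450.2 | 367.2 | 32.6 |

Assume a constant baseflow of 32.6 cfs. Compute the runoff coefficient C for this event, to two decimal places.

C ≈ 0.64

ΣQ_DR = 1855 cfs; V = ΣQ_DR·Δt = 2.004 × 10^7 ft³.
Runoff depth d = V / A = 2.325 in.
C = d / P = 2.325 / 3.65 = 0.64.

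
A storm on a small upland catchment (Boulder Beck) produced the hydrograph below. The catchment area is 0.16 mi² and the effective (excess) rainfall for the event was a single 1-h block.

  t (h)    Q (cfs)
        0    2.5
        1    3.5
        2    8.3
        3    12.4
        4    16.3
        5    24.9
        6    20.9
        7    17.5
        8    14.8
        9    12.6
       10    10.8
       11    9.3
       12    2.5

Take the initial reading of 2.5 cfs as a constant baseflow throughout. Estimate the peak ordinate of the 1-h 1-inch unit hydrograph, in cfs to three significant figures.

U_p ≈ 18.7 cfs

Direct runoff: 0.0, 1.0, 5.8, 9.9, 13.8, 22.4, 18.4, 15.0, 12.3, 10.1, 8.3, 6.8, 0.0 cfs; ΣQ_DR = 123.8 cfs, peak = 22.4 cfs.
Runoff depth d = ΣQ_DR·Δt / A = 123.8 × 3600 / (0.16 mi²) = 1.199 in.
The 1-inch UH is the DRH scaled by (1 in)/d, so U_p = 22.4 × 1/1.199 = 18.7 cfs.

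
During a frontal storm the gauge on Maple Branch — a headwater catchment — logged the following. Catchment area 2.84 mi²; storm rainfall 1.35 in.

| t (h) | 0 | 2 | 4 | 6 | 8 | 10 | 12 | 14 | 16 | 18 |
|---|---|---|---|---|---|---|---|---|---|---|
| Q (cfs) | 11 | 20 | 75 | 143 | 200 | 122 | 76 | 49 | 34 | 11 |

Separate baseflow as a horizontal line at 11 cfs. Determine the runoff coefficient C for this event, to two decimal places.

C ≈ 0.51

ΣQ_DR = 631.0 cfs; V = ΣQ_DR·Δt = 4.543 × 10^6 ft³.
Runoff depth d = V / A = 0.6886 in.
C = d / P = 0.6886 / 1.35 = 0.51.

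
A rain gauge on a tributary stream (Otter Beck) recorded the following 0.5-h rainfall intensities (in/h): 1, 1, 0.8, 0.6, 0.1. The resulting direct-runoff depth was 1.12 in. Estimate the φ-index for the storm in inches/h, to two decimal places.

Only the 4 blocks with intensity above φ contribute runoff: 1, 1, 0.8, 0.6 in/h.
Σ(I−φ)·Δt = d  ⇒  (1+1+0.8+0.6 − 4φ)·0.5 = 1.12
φ = (3.400 − 1.12/0.5) / 4 = 0.29 in/h.

φ ≈ 0.29 in/h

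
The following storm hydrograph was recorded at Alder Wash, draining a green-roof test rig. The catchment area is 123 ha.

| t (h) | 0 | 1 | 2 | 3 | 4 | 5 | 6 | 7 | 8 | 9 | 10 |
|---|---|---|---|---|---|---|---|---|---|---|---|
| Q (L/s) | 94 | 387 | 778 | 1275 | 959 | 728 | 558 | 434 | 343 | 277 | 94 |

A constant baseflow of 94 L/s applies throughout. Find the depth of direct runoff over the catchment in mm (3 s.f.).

Direct runoff: 0.0, 293.0, 684.0, 1181.0, 865.0, 634.0, 464.0, 340.0, 249.0, 183.0, 0.0 L/s; ΣQ_DR = 4893 L/s.
V = ΣQ_DR · Δt = 4893 × 3600 s = 1.761 × 10^7 L.
Over A = 123 ha, depth = V / A = 14.3 mm.

d ≈ 14.3 mm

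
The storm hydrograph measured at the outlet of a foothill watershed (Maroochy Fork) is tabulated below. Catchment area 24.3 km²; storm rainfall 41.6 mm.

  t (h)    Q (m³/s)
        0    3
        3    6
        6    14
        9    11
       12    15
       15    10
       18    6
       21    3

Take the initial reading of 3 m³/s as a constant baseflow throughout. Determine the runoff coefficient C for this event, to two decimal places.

ΣQ_DR = 44.00 m³/s; V = ΣQ_DR·Δt = 4.752 × 10^5 m³.
Runoff depth d = V / A = 19.56 mm.
C = d / P = 19.56 / 41.6 = 0.47.

C ≈ 0.47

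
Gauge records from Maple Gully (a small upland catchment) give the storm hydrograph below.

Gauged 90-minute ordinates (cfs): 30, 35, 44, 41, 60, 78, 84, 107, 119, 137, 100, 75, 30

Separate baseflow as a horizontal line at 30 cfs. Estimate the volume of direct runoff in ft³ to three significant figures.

Direct-runoff ordinates (Q − Q_b): 0.0, 5.0, 14.0, 11.0, 30.0, 48.0, 54.0, 77.0, 89.0, 107.0, 70.0, 45.0, 0.0 cfs.
ΣQ_DR = 550.0 cfs.
With Δt = 1.5 h = 5400 s, V = ΣQ_DR · Δt = 550.0 × 5400 = 2.97 × 10^6 ft³.

V ≈ 2.97 × 10^6 ft³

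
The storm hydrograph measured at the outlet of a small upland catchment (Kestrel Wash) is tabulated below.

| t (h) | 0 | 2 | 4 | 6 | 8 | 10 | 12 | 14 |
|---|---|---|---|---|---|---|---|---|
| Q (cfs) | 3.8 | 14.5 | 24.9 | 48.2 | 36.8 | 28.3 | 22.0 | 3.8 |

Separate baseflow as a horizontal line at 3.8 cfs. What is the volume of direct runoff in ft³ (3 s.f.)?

Direct-runoff ordinates (Q − Q_b): 0.0, 10.7, 21.1, 44.4, 33.0, 24.5, 18.2, 0.0 cfs.
ΣQ_DR = 151.9 cfs.
With Δt = 2 h = 7200 s, V = ΣQ_DR · Δt = 151.9 × 7200 = 1.09 × 10^6 ft³.

V ≈ 1.09 × 10^6 ft³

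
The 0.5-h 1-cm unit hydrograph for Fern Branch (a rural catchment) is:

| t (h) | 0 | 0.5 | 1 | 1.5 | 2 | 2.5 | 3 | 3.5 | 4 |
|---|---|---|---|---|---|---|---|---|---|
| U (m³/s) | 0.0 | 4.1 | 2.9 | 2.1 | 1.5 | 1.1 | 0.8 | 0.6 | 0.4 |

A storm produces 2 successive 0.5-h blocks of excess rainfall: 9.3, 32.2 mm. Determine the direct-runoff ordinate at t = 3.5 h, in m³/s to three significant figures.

Q ≈ 3.13 m³/s

By discrete convolution, Q_j = Σ (P_i / 10 mm) · U_{j−i}.
At t = 3.5 h (j=7): Q = (9.3/10)·0.6 + (32.2/10)·0.8 = 3.13 m³/s.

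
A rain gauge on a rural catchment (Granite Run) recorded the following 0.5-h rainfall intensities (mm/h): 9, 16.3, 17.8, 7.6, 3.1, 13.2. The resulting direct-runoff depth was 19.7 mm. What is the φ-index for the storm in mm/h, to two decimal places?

φ ≈ 4.90 mm/h

Only the 5 blocks with intensity above φ contribute runoff: 9, 16.3, 17.8, 7.6, 13.2 mm/h.
Σ(I−φ)·Δt = d  ⇒  (9+16.3+17.8+7.6+13.2 − 5φ)·0.5 = 19.7
φ = (63.90 − 19.7/0.5) / 5 = 4.90 mm/h.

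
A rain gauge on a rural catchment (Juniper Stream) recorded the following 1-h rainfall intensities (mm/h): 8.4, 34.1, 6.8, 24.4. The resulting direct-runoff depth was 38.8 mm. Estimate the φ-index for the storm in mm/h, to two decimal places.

φ ≈ 9.85 mm/h

Only the 2 blocks with intensity above φ contribute runoff: 34.1, 24.4 mm/h.
Σ(I−φ)·Δt = d  ⇒  (34.1+24.4 − 2φ)·1 = 38.8
φ = (58.50 − 38.8/1) / 2 = 9.85 mm/h.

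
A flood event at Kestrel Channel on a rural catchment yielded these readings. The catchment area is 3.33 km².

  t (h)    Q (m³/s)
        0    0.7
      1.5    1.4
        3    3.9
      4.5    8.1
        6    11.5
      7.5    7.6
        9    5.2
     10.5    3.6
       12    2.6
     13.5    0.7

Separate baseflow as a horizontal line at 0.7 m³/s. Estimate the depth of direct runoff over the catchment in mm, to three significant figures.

Direct runoff: 0.0, 0.7, 3.2, 7.4, 10.8, 6.9, 4.5, 2.9, 1.9, 0.0 m³/s; ΣQ_DR = 38.30 m³/s.
V = ΣQ_DR · Δt = 38.30 × 5400 s = 2.068 × 10^5 m³.
Over A = 3.33 km², depth = V / A = 62.1 mm.

d ≈ 62.1 mm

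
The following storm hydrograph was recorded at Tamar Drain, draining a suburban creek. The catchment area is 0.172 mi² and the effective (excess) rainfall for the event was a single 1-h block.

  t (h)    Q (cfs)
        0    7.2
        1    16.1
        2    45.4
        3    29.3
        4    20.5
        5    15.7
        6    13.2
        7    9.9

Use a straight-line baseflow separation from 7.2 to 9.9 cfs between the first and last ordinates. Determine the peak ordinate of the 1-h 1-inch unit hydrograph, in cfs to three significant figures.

Direct runoff: 0.00, 8.51, 37.43, 20.94, 11.76, 6.57, 3.69, 0.00 cfs; ΣQ_DR = 88.90 cfs, peak = 37.43 cfs.
Runoff depth d = ΣQ_DR·Δt / A = 88.90 × 3600 / (0.172 mi²) = 0.8009 in.
The 1-inch UH is the DRH scaled by (1 in)/d, so U_p = 37.43 × 1/0.8009 = 46.7 cfs.

U_p ≈ 46.7 cfs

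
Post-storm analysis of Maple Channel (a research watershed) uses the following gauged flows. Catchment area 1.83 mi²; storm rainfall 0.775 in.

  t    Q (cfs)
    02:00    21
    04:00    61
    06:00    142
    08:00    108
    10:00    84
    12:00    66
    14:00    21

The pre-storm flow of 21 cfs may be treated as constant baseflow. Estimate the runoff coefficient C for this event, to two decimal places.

ΣQ_DR = 356.0 cfs; V = ΣQ_DR·Δt = 2.563 × 10^6 ft³.
Runoff depth d = V / A = 0.6029 in.
C = d / P = 0.6029 / 0.775 = 0.78.

C ≈ 0.78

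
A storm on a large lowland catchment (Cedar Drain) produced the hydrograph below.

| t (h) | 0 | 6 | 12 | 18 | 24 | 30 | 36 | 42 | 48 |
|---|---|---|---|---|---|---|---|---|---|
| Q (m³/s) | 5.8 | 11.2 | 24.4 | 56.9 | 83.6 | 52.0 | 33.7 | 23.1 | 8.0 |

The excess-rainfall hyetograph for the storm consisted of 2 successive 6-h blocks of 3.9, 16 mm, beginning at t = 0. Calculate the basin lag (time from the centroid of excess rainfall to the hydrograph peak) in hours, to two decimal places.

Centroid of excess rainfall: t_c = Σ P_i·t̄_i / ΣP_i = 7.8241 h (block centres at 3, 9 h).
Hydrograph peak occurs at t = 24 h, so basin lag t_L = 24 − 7.8241 = 16.18 h.

t_L ≈ 16.18 h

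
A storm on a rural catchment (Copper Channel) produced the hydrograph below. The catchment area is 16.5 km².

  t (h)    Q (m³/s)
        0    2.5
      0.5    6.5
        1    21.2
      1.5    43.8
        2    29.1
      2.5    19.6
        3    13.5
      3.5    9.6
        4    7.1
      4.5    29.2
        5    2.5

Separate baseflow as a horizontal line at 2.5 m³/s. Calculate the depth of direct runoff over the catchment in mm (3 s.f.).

d ≈ 17.1 mm

Direct runoff: 0.0, 4.0, 18.7, 41.3, 26.6, 17.1, 11.0, 7.1, 4.6, 26.7, 0.0 m³/s; ΣQ_DR = 157.1 m³/s.
V = ΣQ_DR · Δt = 157.1 × 1800 s = 2.828 × 10^5 m³.
Over A = 16.5 km², depth = V / A = 17.1 mm.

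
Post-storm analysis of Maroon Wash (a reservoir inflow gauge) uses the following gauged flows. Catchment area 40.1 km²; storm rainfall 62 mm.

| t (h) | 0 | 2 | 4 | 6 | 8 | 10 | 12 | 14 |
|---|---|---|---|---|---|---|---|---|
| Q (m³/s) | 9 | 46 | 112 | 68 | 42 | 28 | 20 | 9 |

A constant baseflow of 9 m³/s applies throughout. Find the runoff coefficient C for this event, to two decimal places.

C ≈ 0.76

ΣQ_DR = 262.0 m³/s; V = ΣQ_DR·Δt = 1.886 × 10^6 m³.
Runoff depth d = V / A = 47.04 mm.
C = d / P = 47.04 / 62 = 0.76.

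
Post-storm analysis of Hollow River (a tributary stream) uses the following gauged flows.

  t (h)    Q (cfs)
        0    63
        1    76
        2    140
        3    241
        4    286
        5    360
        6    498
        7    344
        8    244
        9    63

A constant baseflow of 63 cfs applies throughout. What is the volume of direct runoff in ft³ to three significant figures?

Direct-runoff ordinates (Q − Q_b): 0.0, 13.0, 77.0, 178.0, 223.0, 297.0, 435.0, 281.0, 181.0, 0.0 cfs.
ΣQ_DR = 1685 cfs.
With Δt = 1 h = 3600 s, V = ΣQ_DR · Δt = 1685 × 3600 = 6.07 × 10^6 ft³.

V ≈ 6.07 × 10^6 ft³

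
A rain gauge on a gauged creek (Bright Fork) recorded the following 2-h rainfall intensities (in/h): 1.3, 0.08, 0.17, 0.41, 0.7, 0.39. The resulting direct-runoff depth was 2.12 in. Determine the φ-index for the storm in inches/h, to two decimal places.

φ ≈ 0.47 in/h

Only the 2 blocks with intensity above φ contribute runoff: 1.3, 0.7 in/h.
Σ(I−φ)·Δt = d  ⇒  (1.3+0.7 − 2φ)·2 = 2.12
φ = (2.000 − 2.12/2) / 2 = 0.47 in/h.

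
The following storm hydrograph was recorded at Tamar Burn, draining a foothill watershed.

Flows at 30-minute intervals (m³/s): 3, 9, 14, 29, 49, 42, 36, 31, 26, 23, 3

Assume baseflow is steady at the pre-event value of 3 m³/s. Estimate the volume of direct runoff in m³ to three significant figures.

Direct-runoff ordinates (Q − Q_b): 0.0, 6.0, 11.0, 26.0, 46.0, 39.0, 33.0, 28.0, 23.0, 20.0, 0.0 m³/s.
ΣQ_DR = 232.0 m³/s.
With Δt = 0.5 h = 1800 s, V = ΣQ_DR · Δt = 232.0 × 1800 = 4.18 × 10^5 m³.

V ≈ 4.18 × 10^5 m³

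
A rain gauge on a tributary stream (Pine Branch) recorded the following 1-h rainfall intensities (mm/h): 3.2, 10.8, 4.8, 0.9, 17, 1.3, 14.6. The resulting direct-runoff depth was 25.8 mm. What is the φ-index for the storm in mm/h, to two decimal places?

φ ≈ 5.53 mm/h

Only the 3 blocks with intensity above φ contribute runoff: 10.8, 17, 14.6 mm/h.
Σ(I−φ)·Δt = d  ⇒  (10.8+17+14.6 − 3φ)·1 = 25.8
φ = (42.40 − 25.8/1) / 3 = 5.53 mm/h.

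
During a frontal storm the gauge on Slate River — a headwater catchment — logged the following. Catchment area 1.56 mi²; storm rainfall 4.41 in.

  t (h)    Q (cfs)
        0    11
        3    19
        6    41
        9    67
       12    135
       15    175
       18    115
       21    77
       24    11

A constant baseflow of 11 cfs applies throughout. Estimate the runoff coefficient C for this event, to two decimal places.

C ≈ 0.37

ΣQ_DR = 552.0 cfs; V = ΣQ_DR·Δt = 5.962 × 10^6 ft³.
Runoff depth d = V / A = 1.645 in.
C = d / P = 1.645 / 4.41 = 0.37.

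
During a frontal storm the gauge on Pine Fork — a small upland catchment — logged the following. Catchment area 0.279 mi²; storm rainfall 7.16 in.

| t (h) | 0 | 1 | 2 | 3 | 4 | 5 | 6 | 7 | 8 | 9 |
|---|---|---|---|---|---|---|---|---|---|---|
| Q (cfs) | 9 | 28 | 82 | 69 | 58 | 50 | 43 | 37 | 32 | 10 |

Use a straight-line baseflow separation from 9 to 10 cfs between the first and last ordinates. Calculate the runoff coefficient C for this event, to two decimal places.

ΣQ_DR = 323.0 cfs; V = ΣQ_DR·Δt = 1.163 × 10^6 ft³.
Runoff depth d = V / A = 1.794 in.
C = d / P = 1.794 / 7.16 = 0.25.

C ≈ 0.25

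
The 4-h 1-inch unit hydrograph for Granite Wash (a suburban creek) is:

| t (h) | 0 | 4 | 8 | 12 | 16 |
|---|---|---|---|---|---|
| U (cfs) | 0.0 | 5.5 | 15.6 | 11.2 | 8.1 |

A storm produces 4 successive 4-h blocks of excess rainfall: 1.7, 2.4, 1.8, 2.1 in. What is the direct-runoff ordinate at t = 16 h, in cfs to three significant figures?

Q ≈ 80.3 cfs

By discrete convolution, Q_j = Σ (P_i / 1 in) · U_{j−i}.
At t = 16 h (j=4): Q = (1.7/1)·8.1 + (2.4/1)·11.2 + (1.8/1)·15.6 + (2.1/1)·5.5 = 80.3 cfs.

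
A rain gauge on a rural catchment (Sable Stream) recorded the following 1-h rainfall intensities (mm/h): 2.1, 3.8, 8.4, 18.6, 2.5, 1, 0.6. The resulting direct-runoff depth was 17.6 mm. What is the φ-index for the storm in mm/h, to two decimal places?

φ ≈ 4.70 mm/h

Only the 2 blocks with intensity above φ contribute runoff: 8.4, 18.6 mm/h.
Σ(I−φ)·Δt = d  ⇒  (8.4+18.6 − 2φ)·1 = 17.6
φ = (27.00 − 17.6/1) / 2 = 4.70 mm/h.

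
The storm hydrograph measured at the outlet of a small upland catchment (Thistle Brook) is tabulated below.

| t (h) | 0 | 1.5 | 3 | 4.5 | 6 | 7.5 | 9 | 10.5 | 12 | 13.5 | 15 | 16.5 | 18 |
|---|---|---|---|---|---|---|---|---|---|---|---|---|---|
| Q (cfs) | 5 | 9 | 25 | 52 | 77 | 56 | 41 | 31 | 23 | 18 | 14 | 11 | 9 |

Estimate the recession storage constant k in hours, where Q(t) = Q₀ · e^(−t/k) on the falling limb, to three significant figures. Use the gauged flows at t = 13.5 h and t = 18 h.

k ≈ 6.49 h

On the falling limb, Q drops from 18 to 9 cfs between t = 13.5 h and t = 18 h (Δt = 4.5 h).
k = −Δt / ln(Q₂/Q₁) = −4.5 / ln(9/18) = 6.49 h.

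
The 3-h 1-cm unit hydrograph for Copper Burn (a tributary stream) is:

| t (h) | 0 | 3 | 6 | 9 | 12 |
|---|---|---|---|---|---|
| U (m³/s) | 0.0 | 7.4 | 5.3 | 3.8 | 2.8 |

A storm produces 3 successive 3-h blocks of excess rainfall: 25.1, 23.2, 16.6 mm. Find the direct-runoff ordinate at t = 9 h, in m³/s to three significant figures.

Q ≈ 34.1 m³/s

By discrete convolution, Q_j = Σ (P_i / 10 mm) · U_{j−i}.
At t = 9 h (j=3): Q = (25.1/10)·3.8 + (23.2/10)·5.3 + (16.6/10)·7.4 = 34.1 m³/s.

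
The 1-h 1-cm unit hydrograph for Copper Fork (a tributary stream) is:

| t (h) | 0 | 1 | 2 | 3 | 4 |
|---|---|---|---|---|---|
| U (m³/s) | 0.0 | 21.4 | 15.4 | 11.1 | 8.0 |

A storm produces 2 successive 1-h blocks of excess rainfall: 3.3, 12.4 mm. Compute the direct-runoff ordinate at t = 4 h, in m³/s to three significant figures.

Q ≈ 16.4 m³/s

By discrete convolution, Q_j = Σ (P_i / 10 mm) · U_{j−i}.
At t = 4 h (j=4): Q = (3.3/10)·8.0 + (12.4/10)·11.1 = 16.4 m³/s.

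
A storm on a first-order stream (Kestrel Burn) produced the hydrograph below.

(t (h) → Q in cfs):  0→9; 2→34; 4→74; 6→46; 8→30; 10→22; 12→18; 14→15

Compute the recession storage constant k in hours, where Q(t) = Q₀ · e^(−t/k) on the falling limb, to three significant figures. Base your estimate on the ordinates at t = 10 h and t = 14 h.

On the falling limb, Q drops from 22 to 15 cfs between t = 10 h and t = 14 h (Δt = 4 h).
k = −Δt / ln(Q₂/Q₁) = −4 / ln(15/22) = 10.4 h.

k ≈ 10.4 h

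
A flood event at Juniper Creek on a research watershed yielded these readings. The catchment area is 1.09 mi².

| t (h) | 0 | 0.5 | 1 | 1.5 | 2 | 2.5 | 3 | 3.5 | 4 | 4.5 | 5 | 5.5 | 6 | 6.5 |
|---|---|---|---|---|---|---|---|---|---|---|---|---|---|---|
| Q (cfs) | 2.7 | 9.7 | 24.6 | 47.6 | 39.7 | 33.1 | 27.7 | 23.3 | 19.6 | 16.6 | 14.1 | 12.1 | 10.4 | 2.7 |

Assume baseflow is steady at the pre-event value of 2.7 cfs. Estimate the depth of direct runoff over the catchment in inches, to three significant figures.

d ≈ 0.175 in

Direct runoff: 0.0, 7.0, 21.9, 44.9, 37.0, 30.4, 25.0, 20.6, 16.9, 13.9, 11.4, 9.4, 7.7, 0.0 cfs; ΣQ_DR = 246.1 cfs.
V = ΣQ_DR · Δt = 246.1 × 1800 s = 4.430 × 10^5 ft³.
Over A = 1.09 mi², depth = V / A = 0.175 in.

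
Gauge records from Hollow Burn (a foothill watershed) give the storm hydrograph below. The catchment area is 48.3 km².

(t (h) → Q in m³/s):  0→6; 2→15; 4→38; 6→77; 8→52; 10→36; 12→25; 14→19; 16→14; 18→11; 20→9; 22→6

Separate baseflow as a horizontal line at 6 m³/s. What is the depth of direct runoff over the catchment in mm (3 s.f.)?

d ≈ 35.2 mm

Direct runoff: 0.0, 9.0, 32.0, 71.0, 46.0, 30.0, 19.0, 13.0, 8.0, 5.0, 3.0, 0.0 m³/s; ΣQ_DR = 236.0 m³/s.
V = ΣQ_DR · Δt = 236.0 × 7200 s = 1.699 × 10^6 m³.
Over A = 48.3 km², depth = V / A = 35.2 mm.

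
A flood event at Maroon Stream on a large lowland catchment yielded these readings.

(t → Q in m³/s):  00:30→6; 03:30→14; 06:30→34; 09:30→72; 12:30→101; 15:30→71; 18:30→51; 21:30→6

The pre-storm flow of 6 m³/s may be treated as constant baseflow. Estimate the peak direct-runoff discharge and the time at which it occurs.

Subtracting baseflow gives direct-runoff ordinates: 0.0, 8.0, 28.0, 66.0, 95.0, 65.0, 45.0, 0.0 m³/s.
The maximum is 95.0 m³/s, occurring at the reading for t = 12:30.

Q_p = 95.0 m³/s at t = 12:30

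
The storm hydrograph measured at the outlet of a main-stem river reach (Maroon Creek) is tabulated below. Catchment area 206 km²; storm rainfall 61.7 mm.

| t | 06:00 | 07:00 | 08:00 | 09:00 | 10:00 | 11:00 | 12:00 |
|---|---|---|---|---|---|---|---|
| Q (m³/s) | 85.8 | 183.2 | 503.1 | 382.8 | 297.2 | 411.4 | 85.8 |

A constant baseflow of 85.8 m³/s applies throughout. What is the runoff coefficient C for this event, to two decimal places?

ΣQ_DR = 1349 m³/s; V = ΣQ_DR·Δt = 4.855 × 10^6 m³.
Runoff depth d = V / A = 23.57 mm.
C = d / P = 23.57 / 61.7 = 0.38.

C ≈ 0.38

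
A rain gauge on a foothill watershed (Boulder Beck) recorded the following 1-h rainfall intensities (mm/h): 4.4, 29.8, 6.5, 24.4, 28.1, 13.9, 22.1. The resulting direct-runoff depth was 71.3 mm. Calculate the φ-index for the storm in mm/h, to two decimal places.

Only the 5 blocks with intensity above φ contribute runoff: 29.8, 24.4, 28.1, 13.9, 22.1 mm/h.
Σ(I−φ)·Δt = d  ⇒  (29.8+24.4+28.1+13.9+22.1 − 5φ)·1 = 71.3
φ = (118.3 − 71.3/1) / 5 = 9.40 mm/h.

φ ≈ 9.40 mm/h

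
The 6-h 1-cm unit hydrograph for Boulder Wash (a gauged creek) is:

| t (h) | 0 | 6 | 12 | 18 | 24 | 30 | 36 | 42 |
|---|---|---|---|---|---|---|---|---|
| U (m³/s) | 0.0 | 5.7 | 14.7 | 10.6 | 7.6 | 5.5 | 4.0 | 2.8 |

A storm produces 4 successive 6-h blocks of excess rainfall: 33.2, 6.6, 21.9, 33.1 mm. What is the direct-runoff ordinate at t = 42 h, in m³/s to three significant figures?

Q ≈ 49.1 m³/s

By discrete convolution, Q_j = Σ (P_i / 10 mm) · U_{j−i}.
At t = 42 h (j=7): Q = (33.2/10)·2.8 + (6.6/10)·4.0 + (21.9/10)·5.5 + (33.1/10)·7.6 = 49.1 m³/s.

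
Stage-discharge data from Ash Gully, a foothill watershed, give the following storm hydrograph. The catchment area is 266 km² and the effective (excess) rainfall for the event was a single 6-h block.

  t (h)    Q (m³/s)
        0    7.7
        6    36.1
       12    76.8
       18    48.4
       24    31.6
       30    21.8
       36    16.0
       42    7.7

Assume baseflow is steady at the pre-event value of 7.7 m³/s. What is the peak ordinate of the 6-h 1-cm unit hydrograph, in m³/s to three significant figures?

U_p ≈ 46.1 m³/s

Direct runoff: 0.0, 28.4, 69.1, 40.7, 23.9, 14.1, 8.3, 0.0 m³/s; ΣQ_DR = 184.5 m³/s, peak = 69.1 m³/s.
Runoff depth d = ΣQ_DR·Δt / A = 184.5 × 21600 / (266 km²) = 14.98 mm.
The 1-cm UH is the DRH scaled by (10 mm)/d, so U_p = 69.1 × 10/14.98 = 46.1 m³/s.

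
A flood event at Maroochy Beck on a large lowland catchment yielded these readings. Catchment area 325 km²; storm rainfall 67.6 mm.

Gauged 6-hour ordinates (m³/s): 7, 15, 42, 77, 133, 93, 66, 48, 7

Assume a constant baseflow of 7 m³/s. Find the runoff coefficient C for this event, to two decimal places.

C ≈ 0.42

ΣQ_DR = 425.0 m³/s; V = ΣQ_DR·Δt = 9.180 × 10^6 m³.
Runoff depth d = V / A = 28.25 mm.
C = d / P = 28.25 / 67.6 = 0.42.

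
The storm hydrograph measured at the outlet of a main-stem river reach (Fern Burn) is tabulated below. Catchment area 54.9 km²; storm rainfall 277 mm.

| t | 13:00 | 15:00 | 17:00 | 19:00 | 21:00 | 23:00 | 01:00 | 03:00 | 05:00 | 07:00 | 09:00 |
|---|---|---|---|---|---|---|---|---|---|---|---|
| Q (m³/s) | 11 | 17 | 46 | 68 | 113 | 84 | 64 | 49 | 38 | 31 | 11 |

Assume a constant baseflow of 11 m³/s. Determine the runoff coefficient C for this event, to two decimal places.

C ≈ 0.19

ΣQ_DR = 411.0 m³/s; V = ΣQ_DR·Δt = 2.959 × 10^6 m³.
Runoff depth d = V / A = 53.90 mm.
C = d / P = 53.90 / 277 = 0.19.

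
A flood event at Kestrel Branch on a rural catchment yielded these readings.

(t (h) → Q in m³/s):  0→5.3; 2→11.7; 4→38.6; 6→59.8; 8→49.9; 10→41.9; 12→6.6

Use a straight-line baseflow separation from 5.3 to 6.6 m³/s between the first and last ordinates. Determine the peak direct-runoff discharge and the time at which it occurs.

Subtracting baseflow gives direct-runoff ordinates: 0.00, 6.18, 32.87, 53.85, 43.73, 35.52, 0.00 m³/s.
The maximum is 53.85 m³/s, occurring at the reading for t = 6 h.

Q_p = 53.85 m³/s at t = 6 h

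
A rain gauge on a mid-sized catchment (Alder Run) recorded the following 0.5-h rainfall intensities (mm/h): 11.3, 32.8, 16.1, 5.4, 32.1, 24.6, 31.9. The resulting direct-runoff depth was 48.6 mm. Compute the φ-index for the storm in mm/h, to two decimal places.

Only the 6 blocks with intensity above φ contribute runoff: 11.3, 32.8, 16.1, 32.1, 24.6, 31.9 mm/h.
Σ(I−φ)·Δt = d  ⇒  (11.3+32.8+16.1+32.1+24.6+31.9 − 6φ)·0.5 = 48.6
φ = (148.8 − 48.6/0.5) / 6 = 8.60 mm/h.

φ ≈ 8.60 mm/h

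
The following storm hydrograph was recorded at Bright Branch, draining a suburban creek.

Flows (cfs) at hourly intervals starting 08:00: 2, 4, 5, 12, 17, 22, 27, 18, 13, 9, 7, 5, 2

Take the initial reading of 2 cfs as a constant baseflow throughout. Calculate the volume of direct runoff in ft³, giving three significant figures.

V ≈ 4.21 × 10^5 ft³

Direct-runoff ordinates (Q − Q_b): 0.0, 2.0, 3.0, 10.0, 15.0, 20.0, 25.0, 16.0, 11.0, 7.0, 5.0, 3.0, 0.0 cfs.
ΣQ_DR = 117.0 cfs.
With Δt = 1 h = 3600 s, V = ΣQ_DR · Δt = 117.0 × 3600 = 4.21 × 10^5 ft³.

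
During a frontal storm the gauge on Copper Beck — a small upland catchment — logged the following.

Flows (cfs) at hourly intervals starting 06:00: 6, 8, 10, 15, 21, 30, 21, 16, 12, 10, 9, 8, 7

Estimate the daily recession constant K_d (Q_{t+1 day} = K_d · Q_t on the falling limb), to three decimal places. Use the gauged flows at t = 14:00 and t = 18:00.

K_d ≈ 0.039

Between t = 14:00 and t = 18:00 the flow falls from 12 to 7 cfs over 4×1 h = 4 h.
Per-interval ratio K = (7/12)^(1/4) = 0.8739; K_d = K^(24/1) = 0.039.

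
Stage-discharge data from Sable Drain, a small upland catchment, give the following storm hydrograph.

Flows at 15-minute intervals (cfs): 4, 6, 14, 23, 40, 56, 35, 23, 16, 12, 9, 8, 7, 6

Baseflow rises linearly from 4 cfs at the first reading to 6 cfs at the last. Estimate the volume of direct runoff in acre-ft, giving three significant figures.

Direct-runoff ordinates (Q − Q_b): 0.00, 1.85, 9.69, 18.54, 35.38, 51.23, 30.08, 17.92, 10.77, 6.62, 3.46, 2.31, 1.15, 0.00 cfs.
ΣQ_DR = 189.0 cfs.
With Δt = 0.25 h = 900 s, V = ΣQ_DR · Δt = 189.0 × 900 = 1.70 × 10^5 ft³ = 3.90 acre-ft.

V ≈ 3.90 acre-ft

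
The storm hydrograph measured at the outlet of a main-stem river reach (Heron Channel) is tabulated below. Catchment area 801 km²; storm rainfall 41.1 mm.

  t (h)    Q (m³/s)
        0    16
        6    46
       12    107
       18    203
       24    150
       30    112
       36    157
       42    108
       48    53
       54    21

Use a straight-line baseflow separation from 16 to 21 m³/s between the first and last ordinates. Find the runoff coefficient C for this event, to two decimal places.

C ≈ 0.52

ΣQ_DR = 788.0 m³/s; V = ΣQ_DR·Δt = 1.702 × 10^7 m³.
Runoff depth d = V / A = 21.25 mm.
C = d / P = 21.25 / 41.1 = 0.52.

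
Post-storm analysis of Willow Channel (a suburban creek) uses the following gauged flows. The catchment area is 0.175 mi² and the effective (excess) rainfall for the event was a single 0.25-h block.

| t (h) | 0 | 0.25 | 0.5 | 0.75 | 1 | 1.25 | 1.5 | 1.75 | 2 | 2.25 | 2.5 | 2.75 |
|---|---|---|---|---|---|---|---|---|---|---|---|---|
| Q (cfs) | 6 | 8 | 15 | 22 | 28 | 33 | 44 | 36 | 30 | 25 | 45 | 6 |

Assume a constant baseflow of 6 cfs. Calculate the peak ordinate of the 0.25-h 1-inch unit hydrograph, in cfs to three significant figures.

Direct runoff: 0.0, 2.0, 9.0, 16.0, 22.0, 27.0, 38.0, 30.0, 24.0, 19.0, 39.0, 0.0 cfs; ΣQ_DR = 226.0 cfs, peak = 39.0 cfs.
Runoff depth d = ΣQ_DR·Δt / A = 226.0 × 900 / (0.175 mi²) = 0.5003 in.
The 1-inch UH is the DRH scaled by (1 in)/d, so U_p = 39.0 × 1/0.5003 = 78.0 cfs.

U_p ≈ 78.0 cfs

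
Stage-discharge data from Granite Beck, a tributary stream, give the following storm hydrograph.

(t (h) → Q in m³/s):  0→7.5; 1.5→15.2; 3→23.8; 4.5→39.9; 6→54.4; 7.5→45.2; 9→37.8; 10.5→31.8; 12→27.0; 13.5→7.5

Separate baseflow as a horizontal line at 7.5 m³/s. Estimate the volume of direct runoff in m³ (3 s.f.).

Direct-runoff ordinates (Q − Q_b): 0.0, 7.7, 16.3, 32.4, 46.9, 37.7, 30.3, 24.3, 19.5, 0.0 m³/s.
ΣQ_DR = 215.1 m³/s.
With Δt = 1.5 h = 5400 s, V = ΣQ_DR · Δt = 215.1 × 5400 = 1.16 × 10^6 m³.

V ≈ 1.16 × 10^6 m³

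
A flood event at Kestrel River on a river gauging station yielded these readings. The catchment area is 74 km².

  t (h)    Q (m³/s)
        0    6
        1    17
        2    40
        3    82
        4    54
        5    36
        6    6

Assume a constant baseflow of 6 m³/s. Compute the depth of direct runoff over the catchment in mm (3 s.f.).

d ≈ 9.68 mm

Direct runoff: 0.0, 11.0, 34.0, 76.0, 48.0, 30.0, 0.0 m³/s; ΣQ_DR = 199.0 m³/s.
V = ΣQ_DR · Δt = 199.0 × 3600 s = 7.164 × 10^5 m³.
Over A = 74 km², depth = V / A = 9.68 mm.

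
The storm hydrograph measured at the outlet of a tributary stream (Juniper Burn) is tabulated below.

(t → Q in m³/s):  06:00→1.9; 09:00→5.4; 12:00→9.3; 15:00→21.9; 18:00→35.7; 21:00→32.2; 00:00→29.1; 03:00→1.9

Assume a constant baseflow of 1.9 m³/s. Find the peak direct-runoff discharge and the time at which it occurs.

Q_p = 33.8 m³/s at t = 18:00

Subtracting baseflow gives direct-runoff ordinates: 0.0, 3.5, 7.4, 20.0, 33.8, 30.3, 27.2, 0.0 m³/s.
The maximum is 33.8 m³/s, occurring at the reading for t = 18:00.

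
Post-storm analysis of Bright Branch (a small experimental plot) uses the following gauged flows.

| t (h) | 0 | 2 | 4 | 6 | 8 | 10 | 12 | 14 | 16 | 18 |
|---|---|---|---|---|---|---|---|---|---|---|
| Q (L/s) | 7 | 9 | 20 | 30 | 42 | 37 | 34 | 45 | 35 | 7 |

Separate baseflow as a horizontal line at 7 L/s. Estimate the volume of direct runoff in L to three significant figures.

V ≈ 1.41 × 10^6 L

Direct-runoff ordinates (Q − Q_b): 0.0, 2.0, 13.0, 23.0, 35.0, 30.0, 27.0, 38.0, 28.0, 0.0 L/s.
ΣQ_DR = 196.0 L/s.
With Δt = 2 h = 7200 s, V = ΣQ_DR · Δt = 196.0 × 7200 = 1.41 × 10^6 L.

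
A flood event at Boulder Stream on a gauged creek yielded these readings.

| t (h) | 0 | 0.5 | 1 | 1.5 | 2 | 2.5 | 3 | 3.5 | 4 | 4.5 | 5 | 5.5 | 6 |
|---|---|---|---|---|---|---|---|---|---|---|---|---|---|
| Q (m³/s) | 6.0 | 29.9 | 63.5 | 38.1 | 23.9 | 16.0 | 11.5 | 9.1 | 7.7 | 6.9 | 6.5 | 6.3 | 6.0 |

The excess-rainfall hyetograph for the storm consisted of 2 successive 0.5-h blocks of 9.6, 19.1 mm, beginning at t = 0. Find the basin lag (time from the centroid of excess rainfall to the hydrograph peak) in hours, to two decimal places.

t_L ≈ 0.42 h

Centroid of excess rainfall: t_c = Σ P_i·t̄_i / ΣP_i = 0.5828 h (block centres at 0.25, 0.75 h).
Hydrograph peak occurs at t = 1 h, so basin lag t_L = 1 − 0.5828 = 0.42 h.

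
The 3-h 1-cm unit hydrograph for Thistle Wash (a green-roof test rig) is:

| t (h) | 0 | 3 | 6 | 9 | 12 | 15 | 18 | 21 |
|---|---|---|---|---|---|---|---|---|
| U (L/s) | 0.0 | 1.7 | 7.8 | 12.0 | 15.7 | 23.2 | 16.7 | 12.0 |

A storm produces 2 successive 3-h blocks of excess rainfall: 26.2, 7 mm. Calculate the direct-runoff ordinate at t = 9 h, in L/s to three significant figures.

Q ≈ 36.9 L/s

By discrete convolution, Q_j = Σ (P_i / 10 mm) · U_{j−i}.
At t = 9 h (j=3): Q = (26.2/10)·12.0 + (7/10)·7.8 = 36.9 L/s.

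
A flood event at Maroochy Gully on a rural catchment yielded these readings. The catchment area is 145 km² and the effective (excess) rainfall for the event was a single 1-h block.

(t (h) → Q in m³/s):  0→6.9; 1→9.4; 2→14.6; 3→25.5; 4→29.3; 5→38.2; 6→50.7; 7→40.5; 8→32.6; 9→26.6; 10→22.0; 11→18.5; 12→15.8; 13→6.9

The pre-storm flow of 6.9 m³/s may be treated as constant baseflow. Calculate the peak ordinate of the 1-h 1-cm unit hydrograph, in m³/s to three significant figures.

U_p ≈ 73.2 m³/s

Direct runoff: 0.0, 2.5, 7.7, 18.6, 22.4, 31.3, 43.8, 33.6, 25.7, 19.7, 15.1, 11.6, 8.9, 0.0 m³/s; ΣQ_DR = 240.9 m³/s, peak = 43.8 m³/s.
Runoff depth d = ΣQ_DR·Δt / A = 240.9 × 3600 / (145 km²) = 5.981 mm.
The 1-cm UH is the DRH scaled by (10 mm)/d, so U_p = 43.8 × 10/5.981 = 73.2 m³/s.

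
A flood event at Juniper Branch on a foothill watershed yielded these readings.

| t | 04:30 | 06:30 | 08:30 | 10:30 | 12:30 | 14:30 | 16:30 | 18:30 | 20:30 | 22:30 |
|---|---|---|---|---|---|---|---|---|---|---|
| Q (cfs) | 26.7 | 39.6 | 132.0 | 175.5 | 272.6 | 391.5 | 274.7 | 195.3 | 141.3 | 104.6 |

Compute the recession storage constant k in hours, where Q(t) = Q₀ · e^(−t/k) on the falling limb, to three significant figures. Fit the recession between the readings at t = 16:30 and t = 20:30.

k ≈ 6.02 h

On the falling limb, Q drops from 274.7 to 141.3 cfs between t = 16:30 and t = 20:30 (Δt = 4 h).
k = −Δt / ln(Q₂/Q₁) = −4 / ln(141.3/274.7) = 6.02 h.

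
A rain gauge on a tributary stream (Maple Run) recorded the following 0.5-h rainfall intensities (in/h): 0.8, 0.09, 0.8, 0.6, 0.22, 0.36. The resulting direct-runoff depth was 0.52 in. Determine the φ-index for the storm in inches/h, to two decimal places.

φ ≈ 0.39 in/h

Only the 3 blocks with intensity above φ contribute runoff: 0.8, 0.8, 0.6 in/h.
Σ(I−φ)·Δt = d  ⇒  (0.8+0.8+0.6 − 3φ)·0.5 = 0.52
φ = (2.200 − 0.52/0.5) / 3 = 0.39 in/h.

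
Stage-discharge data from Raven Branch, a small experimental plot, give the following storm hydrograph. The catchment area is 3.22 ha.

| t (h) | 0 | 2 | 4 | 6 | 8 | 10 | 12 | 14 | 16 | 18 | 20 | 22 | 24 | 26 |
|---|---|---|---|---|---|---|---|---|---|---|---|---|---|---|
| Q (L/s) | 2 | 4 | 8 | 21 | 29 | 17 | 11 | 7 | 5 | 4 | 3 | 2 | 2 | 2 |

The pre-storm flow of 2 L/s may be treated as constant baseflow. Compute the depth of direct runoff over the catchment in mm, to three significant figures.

d ≈ 19.9 mm

Direct runoff: 0.0, 2.0, 6.0, 19.0, 27.0, 15.0, 9.0, 5.0, 3.0, 2.0, 1.0, 0.0, 0.0, 0.0 L/s; ΣQ_DR = 89.00 L/s.
V = ΣQ_DR · Δt = 89.00 × 7200 s = 6.408 × 10^5 L.
Over A = 3.22 ha, depth = V / A = 19.9 mm.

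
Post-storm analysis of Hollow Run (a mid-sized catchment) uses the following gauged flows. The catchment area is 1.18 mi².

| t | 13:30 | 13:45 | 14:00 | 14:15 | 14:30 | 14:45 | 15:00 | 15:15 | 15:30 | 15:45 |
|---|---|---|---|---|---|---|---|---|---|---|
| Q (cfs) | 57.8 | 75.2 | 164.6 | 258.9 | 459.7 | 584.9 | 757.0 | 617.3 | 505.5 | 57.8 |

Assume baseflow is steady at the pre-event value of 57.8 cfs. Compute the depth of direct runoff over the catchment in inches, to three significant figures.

d ≈ 0.972 in

Direct runoff: 0.0, 17.4, 106.8, 201.1, 401.9, 527.1, 699.2, 559.5, 447.7, 0.0 cfs; ΣQ_DR = 2961 cfs.
V = ΣQ_DR · Δt = 2961 × 900 s = 2.665 × 10^6 ft³.
Over A = 1.18 mi², depth = V / A = 0.972 in.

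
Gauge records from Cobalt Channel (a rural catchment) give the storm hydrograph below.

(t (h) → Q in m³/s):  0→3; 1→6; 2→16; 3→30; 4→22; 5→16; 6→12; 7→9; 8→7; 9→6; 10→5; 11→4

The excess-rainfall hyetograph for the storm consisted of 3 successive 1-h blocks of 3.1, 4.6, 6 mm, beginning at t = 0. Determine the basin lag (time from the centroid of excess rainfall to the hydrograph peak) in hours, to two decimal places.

Centroid of excess rainfall: t_c = Σ P_i·t̄_i / ΣP_i = 1.7117 h (block centres at 0.5, 1.5, 2.5 h).
Hydrograph peak occurs at t = 3 h, so basin lag t_L = 3 − 1.7117 = 1.29 h.

t_L ≈ 1.29 h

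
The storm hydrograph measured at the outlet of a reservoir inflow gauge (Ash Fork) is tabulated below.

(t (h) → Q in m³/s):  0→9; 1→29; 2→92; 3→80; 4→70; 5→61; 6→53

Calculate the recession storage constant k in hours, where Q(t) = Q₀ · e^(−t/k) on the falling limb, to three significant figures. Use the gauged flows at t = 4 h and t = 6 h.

k ≈ 7.19 h

On the falling limb, Q drops from 70 to 53 m³/s between t = 4 h and t = 6 h (Δt = 2 h).
k = −Δt / ln(Q₂/Q₁) = −2 / ln(53/70) = 7.19 h.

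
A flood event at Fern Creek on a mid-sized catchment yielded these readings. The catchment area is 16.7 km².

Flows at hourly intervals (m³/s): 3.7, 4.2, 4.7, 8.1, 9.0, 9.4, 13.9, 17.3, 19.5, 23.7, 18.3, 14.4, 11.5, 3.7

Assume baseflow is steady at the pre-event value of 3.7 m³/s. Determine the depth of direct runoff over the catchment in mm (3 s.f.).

d ≈ 23.6 mm

Direct runoff: 0.0, 0.5, 1.0, 4.4, 5.3, 5.7, 10.2, 13.6, 15.8, 20.0, 14.6, 10.7, 7.8, 0.0 m³/s; ΣQ_DR = 109.6 m³/s.
V = ΣQ_DR · Δt = 109.6 × 3600 s = 3.946 × 10^5 m³.
Over A = 16.7 km², depth = V / A = 23.6 mm.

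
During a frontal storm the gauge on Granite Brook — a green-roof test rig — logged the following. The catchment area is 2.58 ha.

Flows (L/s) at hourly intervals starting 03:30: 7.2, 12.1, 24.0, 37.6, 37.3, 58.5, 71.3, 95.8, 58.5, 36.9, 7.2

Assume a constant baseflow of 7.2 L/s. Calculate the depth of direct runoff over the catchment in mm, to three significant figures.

d ≈ 51.2 mm

Direct runoff: 0.0, 4.9, 16.8, 30.4, 30.1, 51.3, 64.1, 88.6, 51.3, 29.7, 0.0 L/s; ΣQ_DR = 367.2 L/s.
V = ΣQ_DR · Δt = 367.2 × 3600 s = 1.322 × 10^6 L.
Over A = 2.58 ha, depth = V / A = 51.2 mm.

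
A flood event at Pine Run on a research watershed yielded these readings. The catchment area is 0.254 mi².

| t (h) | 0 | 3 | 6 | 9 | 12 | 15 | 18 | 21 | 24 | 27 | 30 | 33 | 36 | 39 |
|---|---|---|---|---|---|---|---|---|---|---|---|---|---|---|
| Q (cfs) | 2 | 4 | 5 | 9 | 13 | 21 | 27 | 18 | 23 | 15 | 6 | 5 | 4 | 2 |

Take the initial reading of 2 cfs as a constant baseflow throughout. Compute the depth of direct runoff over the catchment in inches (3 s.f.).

Direct runoff: 0.0, 2.0, 3.0, 7.0, 11.0, 19.0, 25.0, 16.0, 21.0, 13.0, 4.0, 3.0, 2.0, 0.0 cfs; ΣQ_DR = 126.0 cfs.
V = ΣQ_DR · Δt = 126.0 × 10800 s = 1.361 × 10^6 ft³.
Over A = 0.254 mi², depth = V / A = 2.31 in.

d ≈ 2.31 in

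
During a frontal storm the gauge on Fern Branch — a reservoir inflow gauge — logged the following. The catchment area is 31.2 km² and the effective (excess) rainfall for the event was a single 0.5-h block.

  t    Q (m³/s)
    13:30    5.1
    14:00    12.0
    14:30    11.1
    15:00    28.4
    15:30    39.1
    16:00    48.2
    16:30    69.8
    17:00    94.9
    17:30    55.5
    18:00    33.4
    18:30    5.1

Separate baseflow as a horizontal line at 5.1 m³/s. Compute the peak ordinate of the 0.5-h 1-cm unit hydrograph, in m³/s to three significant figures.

Direct runoff: 0.0, 6.9, 6.0, 23.3, 34.0, 43.1, 64.7, 89.8, 50.4, 28.3, 0.0 m³/s; ΣQ_DR = 346.5 m³/s, peak = 89.8 m³/s.
Runoff depth d = ΣQ_DR·Δt / A = 346.5 × 1800 / (31.2 km²) = 19.99 mm.
The 1-cm UH is the DRH scaled by (10 mm)/d, so U_p = 89.8 × 10/19.99 = 44.9 m³/s.

U_p ≈ 44.9 m³/s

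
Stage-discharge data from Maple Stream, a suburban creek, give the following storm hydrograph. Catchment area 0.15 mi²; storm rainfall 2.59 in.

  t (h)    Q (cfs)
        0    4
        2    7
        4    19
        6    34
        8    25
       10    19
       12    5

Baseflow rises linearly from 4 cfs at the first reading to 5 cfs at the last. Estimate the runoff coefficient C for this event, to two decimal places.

ΣQ_DR = 81.50 cfs; V = ΣQ_DR·Δt = 5.868 × 10^5 ft³.
Runoff depth d = V / A = 1.684 in.
C = d / P = 1.684 / 2.59 = 0.65.

C ≈ 0.65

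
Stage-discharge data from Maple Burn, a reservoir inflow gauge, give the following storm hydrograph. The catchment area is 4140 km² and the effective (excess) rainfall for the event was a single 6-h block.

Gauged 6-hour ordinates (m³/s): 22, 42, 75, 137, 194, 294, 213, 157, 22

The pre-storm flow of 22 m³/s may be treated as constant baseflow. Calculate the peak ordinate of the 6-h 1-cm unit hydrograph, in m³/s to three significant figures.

Direct runoff: 0.0, 20.0, 53.0, 115.0, 172.0, 272.0, 191.0, 135.0, 0.0 m³/s; ΣQ_DR = 958.0 m³/s, peak = 272.0 m³/s.
Runoff depth d = ΣQ_DR·Δt / A = 958.0 × 21600 / (4140 km²) = 4.998 mm.
The 1-cm UH is the DRH scaled by (10 mm)/d, so U_p = 272.0 × 10/4.998 = 544 m³/s.

U_p ≈ 544 m³/s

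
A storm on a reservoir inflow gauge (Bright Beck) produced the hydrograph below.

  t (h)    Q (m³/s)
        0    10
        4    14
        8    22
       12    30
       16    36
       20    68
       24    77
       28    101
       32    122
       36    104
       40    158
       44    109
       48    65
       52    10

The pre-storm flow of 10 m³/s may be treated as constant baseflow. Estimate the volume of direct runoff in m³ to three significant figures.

V ≈ 1.13 × 10^7 m³

Direct-runoff ordinates (Q − Q_b): 0.0, 4.0, 12.0, 20.0, 26.0, 58.0, 67.0, 91.0, 112.0, 94.0, 148.0, 99.0, 55.0, 0.0 m³/s.
ΣQ_DR = 786.0 m³/s.
With Δt = 4 h = 14400 s, V = ΣQ_DR · Δt = 786.0 × 14400 = 1.13 × 10^7 m³.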